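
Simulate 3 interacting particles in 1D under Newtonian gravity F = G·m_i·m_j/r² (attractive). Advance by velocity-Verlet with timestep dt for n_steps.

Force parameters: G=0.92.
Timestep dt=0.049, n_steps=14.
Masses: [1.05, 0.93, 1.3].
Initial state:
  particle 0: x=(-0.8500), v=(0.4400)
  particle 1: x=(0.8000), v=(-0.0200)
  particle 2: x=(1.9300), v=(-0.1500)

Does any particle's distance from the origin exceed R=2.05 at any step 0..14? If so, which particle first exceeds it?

no

step 0: x0=(-0.8500) x1=(0.8000) x2=(1.9300)
step 1: x0=(-0.8279) x1=(0.7997) x2=(1.9217)
step 2: x0=(-0.8046) x1=(0.8008) x2=(1.9115)
step 3: x0=(-0.7801) x1=(0.8034) x2=(1.8992)
step 4: x0=(-0.7544) x1=(0.8074) x2=(1.8850)
step 5: x0=(-0.7275) x1=(0.8130) x2=(1.8686)
step 6: x0=(-0.6993) x1=(0.8201) x2=(1.8501)
step 7: x0=(-0.6697) x1=(0.8289) x2=(1.8292)
step 8: x0=(-0.6388) x1=(0.8396) x2=(1.8060)
step 9: x0=(-0.6064) x1=(0.8523) x2=(1.7801)
step 10: x0=(-0.5726) x1=(0.8673) x2=(1.7515)
step 11: x0=(-0.5373) x1=(0.8847) x2=(1.7198)
step 12: x0=(-0.5003) x1=(0.9052) x2=(1.6847)
step 13: x0=(-0.4618) x1=(0.9292) x2=(1.6457)
step 14: x0=(-0.4215) x1=(0.9576) x2=(1.6022)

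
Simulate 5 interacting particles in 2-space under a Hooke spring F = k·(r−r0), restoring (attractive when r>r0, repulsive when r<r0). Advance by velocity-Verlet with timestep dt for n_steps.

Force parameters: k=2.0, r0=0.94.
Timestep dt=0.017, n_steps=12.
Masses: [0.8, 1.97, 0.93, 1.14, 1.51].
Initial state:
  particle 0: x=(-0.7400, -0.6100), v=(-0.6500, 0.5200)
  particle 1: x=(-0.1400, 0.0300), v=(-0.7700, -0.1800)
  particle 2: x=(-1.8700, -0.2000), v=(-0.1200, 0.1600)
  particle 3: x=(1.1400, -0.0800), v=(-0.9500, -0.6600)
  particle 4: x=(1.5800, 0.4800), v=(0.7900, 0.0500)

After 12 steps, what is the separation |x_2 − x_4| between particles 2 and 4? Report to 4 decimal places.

3.3154

step 0: x0=(-0.7400, -0.6100) x1=(-0.1400, 0.0300) x2=(-1.8700, -0.2000) x3=(1.1400, -0.0800) x4=(1.5800, 0.4800)
step 1: x0=(-0.7503, -0.6008) x1=(-0.1530, 0.0270) x2=(-1.8703, -0.1971) x3=(1.1230, -0.0913) x4=(1.5925, 0.4806)
step 2: x0=(-0.7590, -0.5909) x1=(-0.1659, 0.0240) x2=(-1.8671, -0.1938) x3=(1.1041, -0.1029) x4=(1.6033, 0.4808)
step 3: x0=(-0.7661, -0.5803) x1=(-0.1787, 0.0210) x2=(-1.8604, -0.1902) x3=(1.0836, -0.1147) x4=(1.6121, 0.4804)
step 4: x0=(-0.7717, -0.5690) x1=(-0.1913, 0.0181) x2=(-1.8503, -0.1862) x3=(1.0613, -0.1267) x4=(1.6192, 0.4796)
step 5: x0=(-0.7756, -0.5571) x1=(-0.2037, 0.0152) x2=(-1.8369, -0.1819) x3=(1.0374, -0.1388) x4=(1.6243, 0.4782)
step 6: x0=(-0.7781, -0.5446) x1=(-0.2160, 0.0124) x2=(-1.8201, -0.1772) x3=(1.0119, -0.1511) x4=(1.6276, 0.4764)
step 7: x0=(-0.7789, -0.5315) x1=(-0.2281, 0.0097) x2=(-1.8000, -0.1723) x3=(0.9847, -0.1634) x4=(1.6290, 0.4740)
step 8: x0=(-0.7783, -0.5179) x1=(-0.2399, 0.0071) x2=(-1.7768, -0.1670) x3=(0.9561, -0.1759) x4=(1.6284, 0.4712)
step 9: x0=(-0.7761, -0.5038) x1=(-0.2515, 0.0045) x2=(-1.7504, -0.1614) x3=(0.9260, -0.1884) x4=(1.6260, 0.4678)
step 10: x0=(-0.7724, -0.4892) x1=(-0.2629, 0.0020) x2=(-1.7211, -0.1555) x3=(0.8945, -0.2010) x4=(1.6217, 0.4639)
step 11: x0=(-0.7672, -0.4742) x1=(-0.2741, -0.0004) x2=(-1.6888, -0.1493) x3=(0.8617, -0.2135) x4=(1.6154, 0.4596)
step 12: x0=(-0.7606, -0.4587) x1=(-0.2850, -0.0028) x2=(-1.6538, -0.1429) x3=(0.8276, -0.2261) x4=(1.6073, 0.4547)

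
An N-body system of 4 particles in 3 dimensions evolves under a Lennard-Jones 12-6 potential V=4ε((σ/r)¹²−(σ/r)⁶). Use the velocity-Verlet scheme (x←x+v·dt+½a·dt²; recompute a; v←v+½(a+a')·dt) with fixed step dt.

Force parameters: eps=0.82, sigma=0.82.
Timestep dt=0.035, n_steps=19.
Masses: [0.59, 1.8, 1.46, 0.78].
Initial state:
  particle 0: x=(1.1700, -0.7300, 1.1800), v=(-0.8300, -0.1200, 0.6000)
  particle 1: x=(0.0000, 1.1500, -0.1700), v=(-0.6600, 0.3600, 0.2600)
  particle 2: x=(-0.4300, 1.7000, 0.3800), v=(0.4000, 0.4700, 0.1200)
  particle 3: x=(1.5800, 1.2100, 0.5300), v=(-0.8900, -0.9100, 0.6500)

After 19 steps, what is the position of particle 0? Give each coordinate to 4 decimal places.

step 0: x0=(1.1700, -0.7300, 1.1800) x1=(0.0000, 1.1500, -0.1700) x2=(-0.4300, 1.7000, 0.3800) x3=(1.5800, 1.2100, 0.5300)
step 1: x0=(1.1410, -0.7342, 1.2010) x1=(-0.0225, 1.1619, -0.1616) x2=(-0.4166, 1.7173, 0.3850) x3=(1.5487, 1.1781, 0.5527)
step 2: x0=(1.1119, -0.7382, 1.2219) x1=(-0.0432, 1.1714, -0.1555) x2=(-0.4054, 1.7376, 0.3931) x3=(1.5172, 1.1462, 0.5754)
step 3: x0=(1.0829, -0.7422, 1.2428) x1=(-0.0619, 1.1777, -0.1524) x2=(-0.3966, 1.7617, 0.4048) x3=(1.4854, 1.1143, 0.5979)
step 4: x0=(1.0539, -0.7461, 1.2637) x1=(-0.0790, 1.1816, -0.1517) x2=(-0.3895, 1.7889, 0.4195) x3=(1.4534, 1.0823, 0.6204)
step 5: x0=(1.0248, -0.7498, 1.2846) x1=(-0.0953, 1.1839, -0.1523) x2=(-0.3833, 1.8179, 0.4359) x3=(1.4210, 1.0503, 0.6429)
step 6: x0=(0.9958, -0.7535, 1.3053) x1=(-0.1113, 1.1860, -0.1531) x2=(-0.3772, 1.8472, 0.4526) x3=(1.3884, 1.0182, 0.6652)
step 7: x0=(0.9669, -0.7570, 1.3261) x1=(-0.1275, 1.1884, -0.1535) x2=(-0.3709, 1.8760, 0.4689) x3=(1.3555, 0.9861, 0.6875)
step 8: x0=(0.9379, -0.7604, 1.3468) x1=(-0.1438, 1.1917, -0.1531) x2=(-0.3641, 1.9038, 0.4843) x3=(1.3224, 0.9540, 0.7097)
step 9: x0=(0.9090, -0.7636, 1.3674) x1=(-0.1605, 1.1961, -0.1517) x2=(-0.3569, 1.9302, 0.4984) x3=(1.2889, 0.9219, 0.7318)
step 10: x0=(0.8801, -0.7667, 1.3879) x1=(-0.1773, 1.2016, -0.1492) x2=(-0.3493, 1.9551, 0.5113) x3=(1.2552, 0.8897, 0.7539)
step 11: x0=(0.8512, -0.7695, 1.4084) x1=(-0.1944, 1.2082, -0.1456) x2=(-0.3413, 1.9785, 0.5229) x3=(1.2213, 0.8574, 0.7758)
step 12: x0=(0.8224, -0.7722, 1.4288) x1=(-0.2116, 1.2161, -0.1409) x2=(-0.3330, 2.0004, 0.5332) x3=(1.1870, 0.8252, 0.7977)
step 13: x0=(0.7936, -0.7746, 1.4491) x1=(-0.2290, 1.2252, -0.1351) x2=(-0.3244, 2.0207, 0.5422) x3=(1.1525, 0.7928, 0.8196)
step 14: x0=(0.7648, -0.7768, 1.4693) x1=(-0.2464, 1.2355, -0.1282) x2=(-0.3156, 2.0396, 0.5500) x3=(1.1177, 0.7604, 0.8414)
step 15: x0=(0.7362, -0.7787, 1.4894) x1=(-0.2638, 1.2469, -0.1203) x2=(-0.3066, 2.0569, 0.5565) x3=(1.0826, 0.7279, 0.8632)
step 16: x0=(0.7075, -0.7803, 1.5093) x1=(-0.2813, 1.2595, -0.1113) x2=(-0.2975, 2.0727, 0.5618) x3=(1.0473, 0.6952, 0.8850)
step 17: x0=(0.6790, -0.7815, 1.5291) x1=(-0.2987, 1.2732, -0.1013) x2=(-0.2884, 2.0870, 0.5659) x3=(1.0118, 0.6624, 0.9067)
step 18: x0=(0.6505, -0.7824, 1.5488) x1=(-0.3160, 1.2882, -0.0902) x2=(-0.2792, 2.0998, 0.5688) x3=(0.9759, 0.6295, 0.9285)
step 19: x0=(0.6222, -0.7828, 1.5682) x1=(-0.3333, 1.3043, -0.0781) x2=(-0.2701, 2.1110, 0.5704) x3=(0.9399, 0.5963, 0.9503)

(0.6222, -0.7828, 1.5682)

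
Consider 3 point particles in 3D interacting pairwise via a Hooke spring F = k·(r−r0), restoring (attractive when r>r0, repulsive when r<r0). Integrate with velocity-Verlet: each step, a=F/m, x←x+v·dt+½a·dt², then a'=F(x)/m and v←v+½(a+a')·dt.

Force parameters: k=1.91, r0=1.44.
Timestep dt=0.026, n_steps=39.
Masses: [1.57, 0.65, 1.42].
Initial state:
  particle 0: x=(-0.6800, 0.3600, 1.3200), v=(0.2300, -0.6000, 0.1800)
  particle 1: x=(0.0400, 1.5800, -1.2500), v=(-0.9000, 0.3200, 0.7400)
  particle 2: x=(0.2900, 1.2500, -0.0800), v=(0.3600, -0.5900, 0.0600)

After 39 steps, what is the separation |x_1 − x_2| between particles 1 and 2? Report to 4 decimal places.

1.9323

step 0: x0=(-0.6800, 0.3600, 1.3200) x1=(0.0400, 1.5800, -1.2500) x2=(0.2900, 1.2500, -0.0800)
step 1: x0=(-0.6738, 0.3447, 1.3240) x1=(0.0162, 1.5878, -1.2296) x2=(0.2993, 1.2345, -0.0782)
step 2: x0=(-0.6670, 0.3302, 1.3266) x1=(-0.0084, 1.5944, -1.2071) x2=(0.3084, 1.2188, -0.0759)
step 3: x0=(-0.6599, 0.3164, 1.3279) x1=(-0.0338, 1.5998, -1.1824) x2=(0.3173, 1.2028, -0.0731)
step 4: x0=(-0.6522, 0.3032, 1.3279) x1=(-0.0599, 1.6042, -1.1555) x2=(0.3260, 1.1866, -0.0698)
step 5: x0=(-0.6441, 0.2908, 1.3266) x1=(-0.0867, 1.6074, -1.1266) x2=(0.3346, 1.1701, -0.0660)
step 6: x0=(-0.6356, 0.2791, 1.3240) x1=(-0.1142, 1.6094, -1.0957) x2=(0.3430, 1.1533, -0.0618)
step 7: x0=(-0.6266, 0.2681, 1.3201) x1=(-0.1424, 1.6104, -1.0628) x2=(0.3513, 1.1362, -0.0570)
step 8: x0=(-0.6173, 0.2578, 1.3150) x1=(-0.1712, 1.6102, -1.0279) x2=(0.3595, 1.1189, -0.0518)
step 9: x0=(-0.6076, 0.2482, 1.3088) x1=(-0.2006, 1.6089, -0.9913) x2=(0.3675, 1.1013, -0.0462)
step 10: x0=(-0.5976, 0.2393, 1.3014) x1=(-0.2307, 1.6066, -0.9528) x2=(0.3754, 1.0834, -0.0400)
step 11: x0=(-0.5873, 0.2311, 1.2929) x1=(-0.2613, 1.6032, -0.9126) x2=(0.3832, 1.0653, -0.0335)
step 12: x0=(-0.5766, 0.2235, 1.2833) x1=(-0.2924, 1.5987, -0.8708) x2=(0.3910, 1.0470, -0.0265)
step 13: x0=(-0.5657, 0.2166, 1.2728) x1=(-0.3240, 1.5933, -0.8274) x2=(0.3986, 1.0283, -0.0192)
step 14: x0=(-0.5546, 0.2103, 1.2612) x1=(-0.3561, 1.5869, -0.7825) x2=(0.4063, 1.0095, -0.0115)
step 15: x0=(-0.5432, 0.2046, 1.2488) x1=(-0.3886, 1.5796, -0.7362) x2=(0.4138, 0.9904, -0.0034)
step 16: x0=(-0.5316, 0.1994, 1.2356) x1=(-0.4215, 1.5713, -0.6885) x2=(0.4213, 0.9710, 0.0050)
step 17: x0=(-0.5199, 0.1948, 1.2215) x1=(-0.4547, 1.5621, -0.6395) x2=(0.4288, 0.9515, 0.0136)
step 18: x0=(-0.5080, 0.1908, 1.2067) x1=(-0.4882, 1.5522, -0.5893) x2=(0.4363, 0.9318, 0.0226)
step 19: x0=(-0.4960, 0.1872, 1.1912) x1=(-0.5220, 1.5414, -0.5380) x2=(0.4438, 0.9119, 0.0317)
step 20: x0=(-0.4839, 0.1841, 1.1751) x1=(-0.5560, 1.5298, -0.4856) x2=(0.4512, 0.8919, 0.0411)
step 21: x0=(-0.4717, 0.1814, 1.1585) x1=(-0.5902, 1.5175, -0.4323) x2=(0.4587, 0.8717, 0.0506)
step 22: x0=(-0.4595, 0.1791, 1.1414) x1=(-0.6245, 1.5044, -0.3781) x2=(0.4661, 0.8514, 0.0603)
step 23: x0=(-0.4472, 0.1772, 1.1238) x1=(-0.6588, 1.4907, -0.3231) x2=(0.4735, 0.8310, 0.0701)
step 24: x0=(-0.4350, 0.1756, 1.1058) x1=(-0.6932, 1.4764, -0.2673) x2=(0.4810, 0.8106, 0.0800)
step 25: x0=(-0.4228, 0.1743, 1.0876) x1=(-0.7275, 1.4615, -0.2109) x2=(0.4884, 0.7901, 0.0899)
step 26: x0=(-0.4106, 0.1732, 1.0690) x1=(-0.7617, 1.4461, -0.1540) x2=(0.4958, 0.7695, 0.0999)
step 27: x0=(-0.3984, 0.1724, 1.0503) x1=(-0.7957, 1.4301, -0.0965) x2=(0.5033, 0.7490, 0.1098)
step 28: x0=(-0.3863, 0.1717, 1.0314) x1=(-0.8296, 1.4136, -0.0387) x2=(0.5106, 0.7285, 0.1198)
step 29: x0=(-0.3743, 0.1712, 1.0124) x1=(-0.8631, 1.3967, 0.0195) x2=(0.5180, 0.7080, 0.1297)
step 30: x0=(-0.3624, 0.1708, 0.9933) x1=(-0.8964, 1.3794, 0.0780) x2=(0.5253, 0.6876, 0.1396)
step 31: x0=(-0.3506, 0.1704, 0.9742) x1=(-0.9293, 1.3618, 0.1367) x2=(0.5326, 0.6673, 0.1494)
step 32: x0=(-0.3389, 0.1701, 0.9551) x1=(-0.9617, 1.3437, 0.1955) x2=(0.5397, 0.6471, 0.1591)
step 33: x0=(-0.3273, 0.1698, 0.9361) x1=(-0.9938, 1.3254, 0.2544) x2=(0.5469, 0.6271, 0.1687)
step 34: x0=(-0.3159, 0.1695, 0.9171) x1=(-1.0253, 1.3068, 0.3133) x2=(0.5539, 0.6072, 0.1783)
step 35: x0=(-0.3046, 0.1691, 0.8983) x1=(-1.0562, 1.2879, 0.3722) x2=(0.5608, 0.5875, 0.1877)
step 36: x0=(-0.2934, 0.1687, 0.8795) x1=(-1.0865, 1.2687, 0.4310) x2=(0.5676, 0.5680, 0.1970)
step 37: x0=(-0.2824, 0.1682, 0.8609) x1=(-1.1162, 1.2492, 0.4897) x2=(0.5743, 0.5487, 0.2063)
step 38: x0=(-0.2716, 0.1675, 0.8424) x1=(-1.1452, 1.2295, 0.5483) x2=(0.5808, 0.5296, 0.2154)
step 39: x0=(-0.2609, 0.1668, 0.8241) x1=(-1.1734, 1.2095, 0.6067) x2=(0.5872, 0.5108, 0.2245)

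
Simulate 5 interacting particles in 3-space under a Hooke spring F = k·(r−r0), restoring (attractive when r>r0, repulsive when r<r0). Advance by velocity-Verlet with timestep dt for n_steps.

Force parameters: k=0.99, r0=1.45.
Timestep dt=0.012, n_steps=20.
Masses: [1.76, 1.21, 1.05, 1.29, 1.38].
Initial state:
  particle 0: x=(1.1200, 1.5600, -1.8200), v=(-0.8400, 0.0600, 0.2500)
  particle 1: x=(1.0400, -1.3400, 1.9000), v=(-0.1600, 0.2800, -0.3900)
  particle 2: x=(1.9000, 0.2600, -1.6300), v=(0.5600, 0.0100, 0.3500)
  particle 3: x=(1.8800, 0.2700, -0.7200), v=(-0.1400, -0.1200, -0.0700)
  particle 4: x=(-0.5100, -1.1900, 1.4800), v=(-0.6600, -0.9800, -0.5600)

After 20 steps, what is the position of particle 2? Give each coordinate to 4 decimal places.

(1.9743, 0.2122, -1.4505)

step 0: x0=(1.1200, 1.5600, -1.8200) x1=(1.0400, -1.3400, 1.9000) x2=(1.9000, 0.2600, -1.6300) x3=(1.8800, 0.2700, -0.7200) x4=(-0.5100, -1.1900, 1.4800)
step 1: x0=(1.1099, 1.5605, -1.8168) x1=(1.0381, -1.3364, 1.8949) x2=(1.9066, 0.2600, -1.6255) x3=(1.8782, 0.2685, -0.7207) x4=(-0.5177, -1.2016, 1.4730)
step 2: x0=(1.0997, 1.5608, -1.8132) x1=(1.0364, -1.3324, 1.8892) x2=(1.9129, 0.2597, -1.6206) x3=(1.8762, 0.2668, -0.7210) x4=(-0.5250, -1.2128, 1.4654)
step 3: x0=(1.0894, 1.5606, -1.8092) x1=(1.0347, -1.3278, 1.8826) x2=(1.9188, 0.2592, -1.6151) x3=(1.8739, 0.2650, -0.7210) x4=(-0.5318, -1.2236, 1.4573)
step 4: x0=(1.0791, 1.5601, -1.8047) x1=(1.0332, -1.3229, 1.8754) x2=(1.9245, 0.2584, -1.6092) x3=(1.8715, 0.2630, -0.7207) x4=(-0.5381, -1.2340, 1.4485)
step 5: x0=(1.0686, 1.5593, -1.7999) x1=(1.0317, -1.3175, 1.8674) x2=(1.9299, 0.2574, -1.6027) x3=(1.8687, 0.2608, -0.7200) x4=(-0.5441, -1.2440, 1.4393)
step 6: x0=(1.0582, 1.5581, -1.7946) x1=(1.0304, -1.3116, 1.8587) x2=(1.9350, 0.2561, -1.5958) x3=(1.8658, 0.2585, -0.7190) x4=(-0.5495, -1.2536, 1.4294)
step 7: x0=(1.0476, 1.5566, -1.7890) x1=(1.0291, -1.3053, 1.8492) x2=(1.9398, 0.2545, -1.5884) x3=(1.8626, 0.2560, -0.7177) x4=(-0.5546, -1.2629, 1.4190)
step 8: x0=(1.0370, 1.5547, -1.7829) x1=(1.0280, -1.2985, 1.8391) x2=(1.9443, 0.2527, -1.5805) x3=(1.8592, 0.2533, -0.7161) x4=(-0.5591, -1.2717, 1.4081)
step 9: x0=(1.0263, 1.5525, -1.7765) x1=(1.0269, -1.2913, 1.8282) x2=(1.9484, 0.2507, -1.5721) x3=(1.8556, 0.2505, -0.7141) x4=(-0.5633, -1.2802, 1.3966)
step 10: x0=(1.0155, 1.5499, -1.7696) x1=(1.0260, -1.2837, 1.8167) x2=(1.9523, 0.2484, -1.5633) x3=(1.8517, 0.2476, -0.7118) x4=(-0.5669, -1.2882, 1.3845)
step 11: x0=(1.0047, 1.5470, -1.7624) x1=(1.0251, -1.2756, 1.8044) x2=(1.9559, 0.2459, -1.5540) x3=(1.8476, 0.2445, -0.7091) x4=(-0.5702, -1.2959, 1.3719)
step 12: x0=(0.9938, 1.5437, -1.7548) x1=(1.0243, -1.2671, 1.7915) x2=(1.9592, 0.2431, -1.5442) x3=(1.8432, 0.2412, -0.7062) x4=(-0.5730, -1.3032, 1.3588)
step 13: x0=(0.9829, 1.5401, -1.7468) x1=(1.0237, -1.2581, 1.7778) x2=(1.9621, 0.2400, -1.5340) x3=(1.8386, 0.2378, -0.7029) x4=(-0.5753, -1.3100, 1.3451)
step 14: x0=(0.9719, 1.5361, -1.7384) x1=(1.0231, -1.2488, 1.7635) x2=(1.9648, 0.2368, -1.5234) x3=(1.8338, 0.2342, -0.6993) x4=(-0.5772, -1.3165, 1.3309)
step 15: x0=(0.9608, 1.5318, -1.7296) x1=(1.0226, -1.2390, 1.7485) x2=(1.9671, 0.2333, -1.5123) x3=(1.8287, 0.2304, -0.6955) x4=(-0.5786, -1.3226, 1.3162)
step 16: x0=(0.9497, 1.5272, -1.7204) x1=(1.0222, -1.2288, 1.7329) x2=(1.9692, 0.2295, -1.5007) x3=(1.8235, 0.2266, -0.6912) x4=(-0.5796, -1.3282, 1.3009)
step 17: x0=(0.9385, 1.5222, -1.7109) x1=(1.0219, -1.2182, 1.7165) x2=(1.9709, 0.2255, -1.4888) x3=(1.8179, 0.2225, -0.6867) x4=(-0.5802, -1.3335, 1.2852)
step 18: x0=(0.9273, 1.5168, -1.7010) x1=(1.0216, -1.2072, 1.6996) x2=(1.9723, 0.2213, -1.4764) x3=(1.8122, 0.2183, -0.6819) x4=(-0.5803, -1.3384, 1.2689)
step 19: x0=(0.9160, 1.5112, -1.6907) x1=(1.0215, -1.1958, 1.6820) x2=(1.9735, 0.2169, -1.4637) x3=(1.8062, 0.2140, -0.6768) x4=(-0.5800, -1.3429, 1.2522)
step 20: x0=(0.9047, 1.5051, -1.6801) x1=(1.0214, -1.1840, 1.6638) x2=(1.9743, 0.2122, -1.4505) x3=(1.8000, 0.2095, -0.6714) x4=(-0.5792, -1.3470, 1.2349)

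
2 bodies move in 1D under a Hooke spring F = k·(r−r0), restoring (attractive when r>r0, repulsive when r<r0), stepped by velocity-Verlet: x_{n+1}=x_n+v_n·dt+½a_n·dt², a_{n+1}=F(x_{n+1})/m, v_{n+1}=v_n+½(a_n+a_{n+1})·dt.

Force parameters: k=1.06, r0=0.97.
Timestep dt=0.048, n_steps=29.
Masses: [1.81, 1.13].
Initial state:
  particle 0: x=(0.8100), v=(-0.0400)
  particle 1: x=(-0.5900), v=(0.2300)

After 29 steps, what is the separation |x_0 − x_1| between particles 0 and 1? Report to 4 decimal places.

step 0: x0=(0.8100) x1=(-0.5900)
step 1: x0=(0.8078) x1=(-0.5785)
step 2: x0=(0.8050) x1=(-0.5661)
step 3: x0=(0.8017) x1=(-0.5528)
step 4: x0=(0.7979) x1=(-0.5387)
step 5: x0=(0.7935) x1=(-0.5238)
step 6: x0=(0.7888) x1=(-0.5082)
step 7: x0=(0.7835) x1=(-0.4918)
step 8: x0=(0.7779) x1=(-0.4748)
step 9: x0=(0.7718) x1=(-0.4572)
step 10: x0=(0.7655) x1=(-0.4390)
step 11: x0=(0.7588) x1=(-0.4203)
step 12: x0=(0.7518) x1=(-0.4012)
step 13: x0=(0.7446) x1=(-0.3816)
step 14: x0=(0.7371) x1=(-0.3618)
step 15: x0=(0.7295) x1=(-0.3416)
step 16: x0=(0.7218) x1=(-0.3212)
step 17: x0=(0.7139) x1=(-0.3007)
step 18: x0=(0.7060) x1=(-0.2801)
step 19: x0=(0.6981) x1=(-0.2594)
step 20: x0=(0.6902) x1=(-0.2388)
step 21: x0=(0.6823) x1=(-0.2182)
step 22: x0=(0.6746) x1=(-0.1979)
step 23: x0=(0.6669) x1=(-0.1777)
step 24: x0=(0.6595) x1=(-0.1578)
step 25: x0=(0.6522) x1=(-0.1382)
step 26: x0=(0.6452) x1=(-0.1190)
step 27: x0=(0.6385) x1=(-0.1002)
step 28: x0=(0.6321) x1=(-0.0820)
step 29: x0=(0.6260) x1=(-0.0643)

0.6903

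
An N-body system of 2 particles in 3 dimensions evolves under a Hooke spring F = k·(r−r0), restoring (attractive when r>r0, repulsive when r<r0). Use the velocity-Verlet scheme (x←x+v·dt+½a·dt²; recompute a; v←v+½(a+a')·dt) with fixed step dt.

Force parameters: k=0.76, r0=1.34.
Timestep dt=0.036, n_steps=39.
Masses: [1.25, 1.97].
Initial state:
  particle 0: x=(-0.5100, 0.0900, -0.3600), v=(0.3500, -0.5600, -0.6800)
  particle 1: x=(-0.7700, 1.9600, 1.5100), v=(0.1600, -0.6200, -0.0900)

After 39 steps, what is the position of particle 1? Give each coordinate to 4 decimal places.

step 0: x0=(-0.5100, 0.0900, -0.3600) x1=(-0.7700, 1.9600, 1.5100)
step 1: x0=(-0.4975, 0.0702, -0.3841) x1=(-0.7642, 1.9374, 1.5065)
step 2: x0=(-0.4850, 0.0511, -0.4075) x1=(-0.7583, 1.9144, 1.5026)
step 3: x0=(-0.4727, 0.0328, -0.4301) x1=(-0.7524, 1.8909, 1.4982)
step 4: x0=(-0.4604, 0.0152, -0.4520) x1=(-0.7464, 1.8670, 1.4933)
step 5: x0=(-0.4483, -0.0016, -0.4730) x1=(-0.7404, 1.8426, 1.4879)
step 6: x0=(-0.4363, -0.0178, -0.4933) x1=(-0.7342, 1.8177, 1.4820)
step 7: x0=(-0.4245, -0.0331, -0.5129) x1=(-0.7280, 1.7924, 1.4756)
step 8: x0=(-0.4127, -0.0478, -0.5316) x1=(-0.7217, 1.7665, 1.4687)
step 9: x0=(-0.4011, -0.0617, -0.5495) x1=(-0.7153, 1.7403, 1.4613)
step 10: x0=(-0.3896, -0.0750, -0.5666) x1=(-0.7089, 1.7136, 1.4534)
step 11: x0=(-0.3782, -0.0875, -0.5829) x1=(-0.7023, 1.6864, 1.4450)
step 12: x0=(-0.3669, -0.0993, -0.5984) x1=(-0.6957, 1.6587, 1.4360)
step 13: x0=(-0.3558, -0.1104, -0.6131) x1=(-0.6890, 1.6307, 1.4266)
step 14: x0=(-0.3448, -0.1208, -0.6270) x1=(-0.6822, 1.6022, 1.4166)
step 15: x0=(-0.3340, -0.1305, -0.6401) x1=(-0.6754, 1.5732, 1.4061)
step 16: x0=(-0.3233, -0.1395, -0.6524) x1=(-0.6684, 1.5438, 1.3951)
step 17: x0=(-0.3127, -0.1479, -0.6638) x1=(-0.6614, 1.5141, 1.3836)
step 18: x0=(-0.3022, -0.1556, -0.6745) x1=(-0.6543, 1.4839, 1.3716)
step 19: x0=(-0.2919, -0.1627, -0.6844) x1=(-0.6470, 1.4532, 1.3591)
step 20: x0=(-0.2817, -0.1692, -0.6934) x1=(-0.6397, 1.4222, 1.3461)
step 21: x0=(-0.2717, -0.1751, -0.7017) x1=(-0.6323, 1.3909, 1.3326)
step 22: x0=(-0.2618, -0.1804, -0.7092) x1=(-0.6249, 1.3591, 1.3186)
step 23: x0=(-0.2520, -0.1850, -0.7160) x1=(-0.6173, 1.3269, 1.3041)
step 24: x0=(-0.2424, -0.1892, -0.7220) x1=(-0.6097, 1.2945, 1.2891)
step 25: x0=(-0.2329, -0.1927, -0.7272) x1=(-0.6019, 1.2616, 1.2737)
step 26: x0=(-0.2236, -0.1958, -0.7318) x1=(-0.5941, 1.2284, 1.2578)
step 27: x0=(-0.2144, -0.1983, -0.7356) x1=(-0.5862, 1.1949, 1.2414)
step 28: x0=(-0.2053, -0.2003, -0.7387) x1=(-0.5782, 1.1611, 1.2246)
step 29: x0=(-0.1963, -0.2019, -0.7411) x1=(-0.5701, 1.1270, 1.2074)
step 30: x0=(-0.1875, -0.2030, -0.7428) x1=(-0.5620, 1.0925, 1.1897)
step 31: x0=(-0.1788, -0.2036, -0.7439) x1=(-0.5538, 1.0578, 1.1716)
step 32: x0=(-0.1702, -0.2039, -0.7443) x1=(-0.5454, 1.0229, 1.1531)
step 33: x0=(-0.1618, -0.2037, -0.7442) x1=(-0.5371, 0.9877, 1.1342)
step 34: x0=(-0.1534, -0.2031, -0.7434) x1=(-0.5286, 0.9522, 1.1150)
step 35: x0=(-0.1452, -0.2022, -0.7420) x1=(-0.5200, 0.9165, 1.0953)
step 36: x0=(-0.1371, -0.2010, -0.7401) x1=(-0.5114, 0.8806, 1.0753)
step 37: x0=(-0.1291, -0.1994, -0.7376) x1=(-0.5027, 0.8445, 1.0550)
step 38: x0=(-0.1212, -0.1975, -0.7347) x1=(-0.4940, 0.8082, 1.0344)
step 39: x0=(-0.1135, -0.1954, -0.7312) x1=(-0.4852, 0.7717, 1.0134)

(-0.4852, 0.7717, 1.0134)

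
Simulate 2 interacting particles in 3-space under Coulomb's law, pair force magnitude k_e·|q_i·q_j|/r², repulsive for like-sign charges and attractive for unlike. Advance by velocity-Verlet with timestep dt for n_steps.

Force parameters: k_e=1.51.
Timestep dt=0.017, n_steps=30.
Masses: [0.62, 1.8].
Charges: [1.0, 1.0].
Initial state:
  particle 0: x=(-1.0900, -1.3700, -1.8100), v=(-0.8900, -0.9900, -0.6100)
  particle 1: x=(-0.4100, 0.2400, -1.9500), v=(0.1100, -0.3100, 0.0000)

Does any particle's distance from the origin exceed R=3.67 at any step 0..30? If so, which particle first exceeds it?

step 0: x0=(-1.0900, -1.3700, -1.8100) x1=(-0.4100, 0.2400, -1.9500)
step 1: x0=(-1.1052, -1.3869, -1.8204) x1=(-0.4081, 0.2348, -1.9500)
step 2: x0=(-1.1204, -1.4041, -1.8307) x1=(-0.4062, 0.2296, -1.9500)
step 3: x0=(-1.1358, -1.4214, -1.8410) x1=(-0.4043, 0.2245, -1.9500)
step 4: x0=(-1.1512, -1.4390, -1.8514) x1=(-0.4023, 0.2195, -1.9500)
step 5: x0=(-1.1668, -1.4567, -1.8617) x1=(-0.4003, 0.2145, -1.9501)
step 6: x0=(-1.1824, -1.4746, -1.8720) x1=(-0.3982, 0.2096, -1.9501)
step 7: x0=(-1.1981, -1.4927, -1.8822) x1=(-0.3962, 0.2048, -1.9501)
step 8: x0=(-1.2138, -1.5110, -1.8925) x1=(-0.3941, 0.2000, -1.9502)
step 9: x0=(-1.2297, -1.5295, -1.9028) x1=(-0.3919, 0.1953, -1.9502)
step 10: x0=(-1.2457, -1.5481, -1.9131) x1=(-0.3898, 0.1907, -1.9502)
step 11: x0=(-1.2617, -1.5669, -1.9233) x1=(-0.3876, 0.1861, -1.9503)
step 12: x0=(-1.2778, -1.5859, -1.9336) x1=(-0.3854, 0.1816, -1.9503)
step 13: x0=(-1.2940, -1.6050, -1.9438) x1=(-0.3832, 0.1771, -1.9503)
step 14: x0=(-1.3103, -1.6243, -1.9541) x1=(-0.3809, 0.1726, -1.9504)
step 15: x0=(-1.3266, -1.6437, -1.9644) x1=(-0.3786, 0.1683, -1.9504)
step 16: x0=(-1.3431, -1.6633, -1.9746) x1=(-0.3763, 0.1640, -1.9504)
step 17: x0=(-1.3596, -1.6830, -1.9849) x1=(-0.3739, 0.1597, -1.9505)
step 18: x0=(-1.3762, -1.7029, -1.9952) x1=(-0.3716, 0.1555, -1.9505)
step 19: x0=(-1.3928, -1.7229, -2.0054) x1=(-0.3692, 0.1513, -1.9506)
step 20: x0=(-1.4096, -1.7431, -2.0157) x1=(-0.3668, 0.1472, -1.9506)
step 21: x0=(-1.4264, -1.7633, -2.0260) x1=(-0.3643, 0.1431, -1.9506)
step 22: x0=(-1.4433, -1.7837, -2.0363) x1=(-0.3618, 0.1390, -1.9506)
step 23: x0=(-1.4602, -1.8043, -2.0466) x1=(-0.3593, 0.1350, -1.9507)
step 24: x0=(-1.4772, -1.8249, -2.0569) x1=(-0.3568, 0.1311, -1.9507)
step 25: x0=(-1.4943, -1.8457, -2.0672) x1=(-0.3543, 0.1272, -1.9507)
step 26: x0=(-1.5115, -1.8666, -2.0775) x1=(-0.3517, 0.1233, -1.9507)
step 27: x0=(-1.5287, -1.8876, -2.0878) x1=(-0.3491, 0.1195, -1.9508)
step 28: x0=(-1.5460, -1.9087, -2.0981) x1=(-0.3465, 0.1157, -1.9508)
step 29: x0=(-1.5633, -1.9299, -2.1084) x1=(-0.3439, 0.1119, -1.9508)
step 30: x0=(-1.5808, -1.9513, -2.1188) x1=(-0.3412, 0.1082, -1.9508)

no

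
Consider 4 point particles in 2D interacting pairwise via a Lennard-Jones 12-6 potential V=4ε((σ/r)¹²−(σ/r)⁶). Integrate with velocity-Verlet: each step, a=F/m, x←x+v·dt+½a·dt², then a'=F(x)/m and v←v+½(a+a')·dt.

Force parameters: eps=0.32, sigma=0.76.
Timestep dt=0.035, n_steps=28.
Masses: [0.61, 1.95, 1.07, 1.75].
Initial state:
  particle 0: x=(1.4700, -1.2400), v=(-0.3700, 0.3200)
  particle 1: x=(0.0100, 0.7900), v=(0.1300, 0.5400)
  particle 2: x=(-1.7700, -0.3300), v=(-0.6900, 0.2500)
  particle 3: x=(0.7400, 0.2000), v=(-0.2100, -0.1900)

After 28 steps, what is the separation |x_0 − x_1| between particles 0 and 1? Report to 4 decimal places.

step 0: x0=(1.4700, -1.2400) x1=(0.0100, 0.7900) x2=(-1.7700, -0.3300) x3=(0.7400, 0.2000)
step 1: x0=(1.4570, -1.2288) x1=(0.0148, 0.8087) x2=(-1.7941, -0.3212) x3=(0.7324, 0.1936)
step 2: x0=(1.4440, -1.2174) x1=(0.0201, 0.8270) x2=(-1.8183, -0.3125) x3=(0.7242, 0.1875)
step 3: x0=(1.4309, -1.2059) x1=(0.0258, 0.8448) x2=(-1.8424, -0.3037) x3=(0.7156, 0.1820)
step 4: x0=(1.4178, -1.1944) x1=(0.0320, 0.8623) x2=(-1.8665, -0.2950) x3=(0.7065, 0.1768)
step 5: x0=(1.4045, -1.1827) x1=(0.0386, 0.8792) x2=(-1.8906, -0.2862) x3=(0.6969, 0.1721)
step 6: x0=(1.3913, -1.1708) x1=(0.0457, 0.8957) x2=(-1.9147, -0.2774) x3=(0.6868, 0.1679)
step 7: x0=(1.3779, -1.1588) x1=(0.0531, 0.9118) x2=(-1.9388, -0.2686) x3=(0.6764, 0.1642)
step 8: x0=(1.3645, -1.1467) x1=(0.0610, 0.9273) x2=(-1.9629, -0.2599) x3=(0.6655, 0.1609)
step 9: x0=(1.3509, -1.1344) x1=(0.0692, 0.9424) x2=(-1.9870, -0.2511) x3=(0.6542, 0.1581)
step 10: x0=(1.3373, -1.1219) x1=(0.0778, 0.9570) x2=(-2.0111, -0.2423) x3=(0.6425, 0.1558)
step 11: x0=(1.3236, -1.1092) x1=(0.0867, 0.9711) x2=(-2.0352, -0.2335) x3=(0.6305, 0.1539)
step 12: x0=(1.3097, -1.0964) x1=(0.0960, 0.9847) x2=(-2.0592, -0.2247) x3=(0.6182, 0.1526)
step 13: x0=(1.2957, -1.0833) x1=(0.1056, 0.9978) x2=(-2.0833, -0.2159) x3=(0.6055, 0.1518)
step 14: x0=(1.2817, -1.0700) x1=(0.1155, 1.0103) x2=(-2.1074, -0.2072) x3=(0.5925, 0.1514)
step 15: x0=(1.2674, -1.0565) x1=(0.1257, 1.0224) x2=(-2.1314, -0.1984) x3=(0.5793, 0.1516)
step 16: x0=(1.2531, -1.0427) x1=(0.1361, 1.0339) x2=(-2.1555, -0.1896) x3=(0.5658, 0.1523)
step 17: x0=(1.2386, -1.0286) x1=(0.1469, 1.0448) x2=(-2.1795, -0.1808) x3=(0.5520, 0.1535)
step 18: x0=(1.2239, -1.0143) x1=(0.1578, 1.0552) x2=(-2.2036, -0.1720) x3=(0.5381, 0.1552)
step 19: x0=(1.2090, -0.9997) x1=(0.1691, 1.0650) x2=(-2.2276, -0.1632) x3=(0.5239, 0.1574)
step 20: x0=(1.1940, -0.9847) x1=(0.1805, 1.0743) x2=(-2.2516, -0.1544) x3=(0.5095, 0.1602)
step 21: x0=(1.1788, -0.9695) x1=(0.1922, 1.0830) x2=(-2.2757, -0.1456) x3=(0.4950, 0.1635)
step 22: x0=(1.1634, -0.9539) x1=(0.2040, 1.0910) x2=(-2.2997, -0.1368) x3=(0.4803, 0.1673)
step 23: x0=(1.1477, -0.9379) x1=(0.2160, 1.0985) x2=(-2.3237, -0.1280) x3=(0.4655, 0.1717)
step 24: x0=(1.1318, -0.9216) x1=(0.2282, 1.1054) x2=(-2.3478, -0.1192) x3=(0.4506, 0.1766)
step 25: x0=(1.1157, -0.9049) x1=(0.2405, 1.1116) x2=(-2.3718, -0.1104) x3=(0.4356, 0.1821)
step 26: x0=(1.0993, -0.8878) x1=(0.2530, 1.1173) x2=(-2.3958, -0.1016) x3=(0.4205, 0.1882)
step 27: x0=(1.0827, -0.8702) x1=(0.2656, 1.1223) x2=(-2.4198, -0.0928) x3=(0.4054, 0.1947)
step 28: x0=(1.0658, -0.8521) x1=(0.2783, 1.1267) x2=(-2.4439, -0.0840) x3=(0.3903, 0.2019)

2.1297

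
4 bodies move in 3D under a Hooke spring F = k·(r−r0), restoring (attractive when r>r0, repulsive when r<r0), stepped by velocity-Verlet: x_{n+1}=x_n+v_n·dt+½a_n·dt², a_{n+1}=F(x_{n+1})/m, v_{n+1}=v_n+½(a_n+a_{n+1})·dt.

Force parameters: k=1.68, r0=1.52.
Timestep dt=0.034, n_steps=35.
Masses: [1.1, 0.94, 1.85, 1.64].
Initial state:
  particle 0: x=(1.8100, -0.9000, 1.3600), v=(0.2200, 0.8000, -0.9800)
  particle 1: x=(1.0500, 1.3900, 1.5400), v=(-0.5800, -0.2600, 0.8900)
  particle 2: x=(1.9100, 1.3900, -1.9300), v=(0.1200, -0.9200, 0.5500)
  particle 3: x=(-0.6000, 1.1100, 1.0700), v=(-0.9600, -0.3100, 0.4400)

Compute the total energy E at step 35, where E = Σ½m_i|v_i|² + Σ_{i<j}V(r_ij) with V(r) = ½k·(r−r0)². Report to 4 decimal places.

20.0842

step 0: x0=(1.8100, -0.9000, 1.3600) x1=(1.0500, 1.3900, 1.5400) x2=(1.9100, 1.3900, -1.9300) x3=(-0.6000, 1.1100, 1.0700)
step 1: x0=(1.8162, -0.8699, 1.3248) x1=(1.0309, 1.3802, 1.5681) x2=(1.9130, 1.3579, -1.9082) x3=(-0.6309, 1.0990, 1.0840)
step 2: x0=(1.8197, -0.8341, 1.2860) x1=(1.0129, 1.3687, 1.5917) x2=(1.9137, 1.3242, -1.8803) x3=(-0.6581, 1.0870, 1.0960)
step 3: x0=(1.8206, -0.7929, 1.2439) x1=(0.9962, 1.3554, 1.6108) x2=(1.9122, 1.2890, -1.8464) x3=(-0.6817, 1.0740, 1.1061)
step 4: x0=(1.8188, -0.7464, 1.1987) x1=(0.9806, 1.3403, 1.6254) x2=(1.9084, 1.2524, -1.8066) x3=(-0.7016, 1.0601, 1.1142)
step 5: x0=(1.8143, -0.6951, 1.1506) x1=(0.9662, 1.3237, 1.6355) x2=(1.9023, 1.2145, -1.7610) x3=(-0.7178, 1.0453, 1.1203)
step 6: x0=(1.8072, -0.6392, 1.0998) x1=(0.9529, 1.3055, 1.6411) x2=(1.8939, 1.1755, -1.7098) x3=(-0.7303, 1.0296, 1.1245)
step 7: x0=(1.7975, -0.5790, 1.0466) x1=(0.9408, 1.2858, 1.6423) x2=(1.8833, 1.1354, -1.6532) x3=(-0.7391, 1.0131, 1.1267)
step 8: x0=(1.7852, -0.5149, 0.9913) x1=(0.9298, 1.2647, 1.6392) x2=(1.8704, 1.0943, -1.5914) x3=(-0.7443, 0.9958, 1.1269)
step 9: x0=(1.7703, -0.4472, 0.9341) x1=(0.9198, 1.2424, 1.6319) x2=(1.8552, 1.0525, -1.5247) x3=(-0.7459, 0.9778, 1.1253)
step 10: x0=(1.7531, -0.3763, 0.8754) x1=(0.9108, 1.2189, 1.6206) x2=(1.8379, 1.0100, -1.4534) x3=(-0.7440, 0.9590, 1.1217)
step 11: x0=(1.7336, -0.3027, 0.8153) x1=(0.9028, 1.1945, 1.6055) x2=(1.8185, 0.9669, -1.3777) x3=(-0.7387, 0.9396, 1.1163)
step 12: x0=(1.7119, -0.2266, 0.7542) x1=(0.8956, 1.1691, 1.5868) x2=(1.7969, 0.9234, -1.2980) x3=(-0.7300, 0.9196, 1.1092)
step 13: x0=(1.6880, -0.1485, 0.6923) x1=(0.8893, 1.1429, 1.5647) x2=(1.7734, 0.8795, -1.2146) x3=(-0.7182, 0.8990, 1.1003)
step 14: x0=(1.6623, -0.0688, 0.6299) x1=(0.8838, 1.1161, 1.5396) x2=(1.7480, 0.8356, -1.1278) x3=(-0.7034, 0.8779, 1.0897)
step 15: x0=(1.6347, 0.0122, 0.5674) x1=(0.8789, 1.0887, 1.5116) x2=(1.7207, 0.7915, -1.0380) x3=(-0.6856, 0.8563, 1.0775)
step 16: x0=(1.6054, 0.0940, 0.5048) x1=(0.8747, 1.0608, 1.4811) x2=(1.6917, 0.7475, -0.9457) x3=(-0.6651, 0.8343, 1.0638)
step 17: x0=(1.5745, 0.1765, 0.4425) x1=(0.8710, 1.0327, 1.4485) x2=(1.6610, 0.7036, -0.8512) x3=(-0.6421, 0.8120, 1.0487)
step 18: x0=(1.5423, 0.2593, 0.3808) x1=(0.8678, 1.0042, 1.4140) x2=(1.6289, 0.6600, -0.7549) x3=(-0.6167, 0.7893, 1.0322)
step 19: x0=(1.5088, 0.3422, 0.3199) x1=(0.8650, 0.9757, 1.3782) x2=(1.5954, 0.6167, -0.6572) x3=(-0.5892, 0.7663, 1.0145)
step 20: x0=(1.4741, 0.4249, 0.2601) x1=(0.8625, 0.9470, 1.3412) x2=(1.5608, 0.5737, -0.5586) x3=(-0.5597, 0.7431, 0.9956)
step 21: x0=(1.4383, 0.5075, 0.2016) x1=(0.8604, 0.9182, 1.3035) x2=(1.5250, 0.5310, -0.4595) x3=(-0.5285, 0.7197, 0.9757)
step 22: x0=(1.4015, 0.5900, 0.1447) x1=(0.8585, 0.8895, 1.2655) x2=(1.4884, 0.4885, -0.3603) x3=(-0.4957, 0.6961, 0.9548)
step 23: x0=(1.3637, 0.6729, 0.0895) x1=(0.8568, 0.8607, 1.2274) x2=(1.4510, 0.4460, -0.2613) x3=(-0.4616, 0.6724, 0.9331)
step 24: x0=(1.3248, 0.7566, 0.0359) x1=(0.8553, 0.8321, 1.1896) x2=(1.4132, 0.4029, -0.1627) x3=(-0.4264, 0.6485, 0.9106)
step 25: x0=(1.2851, 0.8420, -0.0170) x1=(0.8540, 0.8035, 1.1525) x2=(1.3751, 0.3590, -0.0644) x3=(-0.3903, 0.6246, 0.8875)
step 26: x0=(1.2446, 0.9291, -0.0697) x1=(0.8529, 0.7750, 1.1162) x2=(1.3368, 0.3140, 0.0340) x3=(-0.3536, 0.6006, 0.8638)
step 27: x0=(1.2035, 1.0176, -0.1229) x1=(0.8520, 0.7468, 1.0809) x2=(1.2983, 0.2681, 0.1324) x3=(-0.3164, 0.5765, 0.8396)
step 28: x0=(1.1618, 1.1073, -0.1766) x1=(0.8512, 0.7188, 1.0469) x2=(1.2599, 0.2213, 0.2310) x3=(-0.2790, 0.5525, 0.8150)
step 29: x0=(1.1197, 1.1978, -0.2306) x1=(0.8507, 0.6913, 1.0141) x2=(1.2215, 0.1738, 0.3294) x3=(-0.2415, 0.5285, 0.7901)
step 30: x0=(1.0772, 1.2888, -0.2849) x1=(0.8505, 0.6645, 0.9827) x2=(1.1833, 0.1257, 0.4275) x3=(-0.2041, 0.5045, 0.7648)
step 31: x0=(1.0343, 1.3798, -0.3392) x1=(0.8505, 0.6386, 0.9526) x2=(1.1455, 0.0770, 0.5253) x3=(-0.1671, 0.4806, 0.7393)
step 32: x0=(0.9911, 1.4704, -0.3931) x1=(0.8509, 0.6140, 0.9235) x2=(1.1081, 0.0277, 0.6225) x3=(-0.1304, 0.4568, 0.7134)
step 33: x0=(0.9475, 1.5604, -0.4463) x1=(0.8516, 0.5910, 0.8953) x2=(1.0713, -0.0222, 0.7193) x3=(-0.0943, 0.4333, 0.6872)
step 34: x0=(0.9035, 1.6491, -0.4985) x1=(0.8529, 0.5700, 0.8676) x2=(1.0349, -0.0726, 0.8155) x3=(-0.0589, 0.4101, 0.6606)
step 35: x0=(0.8593, 1.7362, -0.5491) x1=(0.8549, 0.5511, 0.8399) x2=(0.9990, -0.1234, 0.9113) x3=(-0.0242, 0.3872, 0.6334)
step 0 velocities: v0=(0.2200, 0.8000, -0.9800) v1=(-0.5800, -0.2600, 0.8900) v2=(0.1200, -0.9200, 0.5500) v3=(-0.9600, -0.3100, 0.4400)
step 0: KE=3.5383, PE=16.5548, E=20.0931
step 35 velocities: v0=(-1.3061, 2.5307, -1.4636) v1=(0.0698, -0.5218, -0.8206) v2=(-1.0483, -1.4999, 2.8119) v3=(1.0090, -0.6666, -0.8067)
step 35: KE=18.2299, PE=1.8543, E=20.0842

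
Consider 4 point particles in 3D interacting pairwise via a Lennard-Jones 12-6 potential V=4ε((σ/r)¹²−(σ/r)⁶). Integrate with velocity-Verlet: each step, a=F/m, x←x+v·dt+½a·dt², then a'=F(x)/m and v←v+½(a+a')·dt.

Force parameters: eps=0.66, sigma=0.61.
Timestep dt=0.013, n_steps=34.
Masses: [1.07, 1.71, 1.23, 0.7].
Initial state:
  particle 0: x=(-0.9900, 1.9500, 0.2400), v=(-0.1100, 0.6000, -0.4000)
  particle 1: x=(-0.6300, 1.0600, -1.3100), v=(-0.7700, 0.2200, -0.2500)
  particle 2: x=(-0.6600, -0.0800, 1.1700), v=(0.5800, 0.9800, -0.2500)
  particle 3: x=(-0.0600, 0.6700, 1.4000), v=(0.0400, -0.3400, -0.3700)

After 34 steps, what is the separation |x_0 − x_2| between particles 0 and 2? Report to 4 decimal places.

step 0: x0=(-0.9900, 1.9500, 0.2400) x1=(-0.6300, 1.0600, -1.3100) x2=(-0.6600, -0.0800, 1.1700) x3=(-0.0600, 0.6700, 1.4000)
step 1: x0=(-0.9914, 1.9578, 0.2348) x1=(-0.6400, 1.0629, -1.3132) x2=(-0.6524, -0.0672, 1.1668) x3=(-0.0595, 0.6655, 1.3952)
step 2: x0=(-0.9929, 1.9656, 0.2296) x1=(-0.6500, 1.0657, -1.3165) x2=(-0.6448, -0.0543, 1.1636) x3=(-0.0592, 0.6609, 1.3903)
step 3: x0=(-0.9943, 1.9734, 0.2244) x1=(-0.6600, 1.0686, -1.3197) x2=(-0.6370, -0.0414, 1.1604) x3=(-0.0590, 0.6560, 1.3853)
step 4: x0=(-0.9957, 1.9812, 0.2192) x1=(-0.6700, 1.0714, -1.3230) x2=(-0.6292, -0.0283, 1.1572) x3=(-0.0590, 0.6510, 1.3803)
step 5: x0=(-0.9971, 1.9890, 0.2140) x1=(-0.6801, 1.0743, -1.3262) x2=(-0.6213, -0.0151, 1.1541) x3=(-0.0592, 0.6457, 1.3752)
step 6: x0=(-0.9986, 1.9968, 0.2088) x1=(-0.6901, 1.0772, -1.3295) x2=(-0.6132, -0.0017, 1.1511) x3=(-0.0596, 0.6402, 1.3701)
step 7: x0=(-1.0000, 2.0045, 0.2036) x1=(-0.7001, 1.0800, -1.3327) x2=(-0.6050, 0.0118, 1.1481) x3=(-0.0602, 0.6344, 1.3648)
step 8: x0=(-1.0014, 2.0123, 0.1984) x1=(-0.7101, 1.0829, -1.3360) x2=(-0.5967, 0.0255, 1.1452) x3=(-0.0611, 0.6283, 1.3594)
step 9: x0=(-1.0028, 2.0201, 0.1932) x1=(-0.7201, 1.0858, -1.3392) x2=(-0.5882, 0.0394, 1.1423) x3=(-0.0624, 0.6219, 1.3539)
step 10: x0=(-1.0043, 2.0279, 0.1880) x1=(-0.7301, 1.0886, -1.3424) x2=(-0.5794, 0.0536, 1.1395) x3=(-0.0639, 0.6150, 1.3483)
step 11: x0=(-1.0057, 2.0357, 0.1827) x1=(-0.7401, 1.0915, -1.3457) x2=(-0.5705, 0.0679, 1.1368) x3=(-0.0659, 0.6078, 1.3425)
step 12: x0=(-1.0071, 2.0435, 0.1775) x1=(-0.7501, 1.0944, -1.3489) x2=(-0.5613, 0.0826, 1.1342) x3=(-0.0683, 0.6001, 1.3365)
step 13: x0=(-1.0085, 2.0512, 0.1723) x1=(-0.7601, 1.0972, -1.3522) x2=(-0.5519, 0.0974, 1.1317) x3=(-0.0710, 0.5920, 1.3304)
step 14: x0=(-1.0099, 2.0590, 0.1671) x1=(-0.7702, 1.1001, -1.3554) x2=(-0.5423, 0.1125, 1.1293) x3=(-0.0742, 0.5835, 1.3241)
step 15: x0=(-1.0114, 2.0668, 0.1619) x1=(-0.7802, 1.1030, -1.3586) x2=(-0.5326, 0.1276, 1.1269) x3=(-0.0774, 0.5749, 1.3178)
step 16: x0=(-1.0128, 2.0745, 0.1567) x1=(-0.7902, 1.1058, -1.3619) x2=(-0.5232, 0.1425, 1.1244) x3=(-0.0802, 0.5668, 1.3116)
step 17: x0=(-1.0142, 2.0823, 0.1515) x1=(-0.8002, 1.1087, -1.3651) x2=(-0.5146, 0.1566, 1.1215) x3=(-0.0815, 0.5600, 1.3061)
step 18: x0=(-1.0156, 2.0901, 0.1463) x1=(-0.8102, 1.1116, -1.3683) x2=(-0.5078, 0.1690, 1.1179) x3=(-0.0797, 0.5562, 1.3019)
step 19: x0=(-1.0170, 2.0978, 0.1410) x1=(-0.8202, 1.1144, -1.3715) x2=(-0.5039, 0.1788, 1.1131) x3=(-0.0728, 0.5570, 1.2999)
step 20: x0=(-1.0184, 2.1056, 0.1358) x1=(-0.8302, 1.1173, -1.3748) x2=(-0.5031, 0.1858, 1.1068) x3=(-0.0604, 0.5626, 1.3003)
step 21: x0=(-1.0198, 2.1134, 0.1306) x1=(-0.8403, 1.1202, -1.3780) x2=(-0.5047, 0.1909, 1.0996) x3=(-0.0439, 0.5717, 1.3025)
step 22: x0=(-1.0213, 2.1211, 0.1254) x1=(-0.8503, 1.1231, -1.3812) x2=(-0.5076, 0.1948, 1.0918) x3=(-0.0251, 0.5827, 1.3057)
step 23: x0=(-1.0227, 2.1289, 0.1202) x1=(-0.8603, 1.1259, -1.3844) x2=(-0.5110, 0.1984, 1.0837) x3=(-0.0054, 0.5944, 1.3093)
step 24: x0=(-1.0241, 2.1366, 0.1149) x1=(-0.8703, 1.1288, -1.3877) x2=(-0.5144, 0.2020, 1.0757) x3=(0.0144, 0.6062, 1.3129)
step 25: x0=(-1.0255, 2.1444, 0.1097) x1=(-0.8803, 1.1317, -1.3909) x2=(-0.5176, 0.2056, 1.0677) x3=(0.0338, 0.6177, 1.3164)
step 26: x0=(-1.0269, 2.1521, 0.1045) x1=(-0.8903, 1.1346, -1.3941) x2=(-0.5206, 0.2095, 1.0598) x3=(0.0528, 0.6290, 1.3196)
step 27: x0=(-1.0283, 2.1599, 0.0993) x1=(-0.9003, 1.1374, -1.3973) x2=(-0.5234, 0.2136, 1.0520) x3=(0.0714, 0.6398, 1.3227)
step 28: x0=(-1.0297, 2.1676, 0.0940) x1=(-0.9103, 1.1403, -1.4005) x2=(-0.5258, 0.2178, 1.0444) x3=(0.0895, 0.6504, 1.3256)
step 29: x0=(-1.0311, 2.1754, 0.0888) x1=(-0.9204, 1.1432, -1.4038) x2=(-0.5281, 0.2222, 1.0369) x3=(0.1071, 0.6606, 1.3282)
step 30: x0=(-1.0326, 2.1831, 0.0836) x1=(-0.9304, 1.1461, -1.4070) x2=(-0.5301, 0.2268, 1.0295) x3=(0.1244, 0.6706, 1.3307)
step 31: x0=(-1.0340, 2.1908, 0.0783) x1=(-0.9404, 1.1489, -1.4102) x2=(-0.5319, 0.2315, 1.0222) x3=(0.1413, 0.6803, 1.3330)
step 32: x0=(-1.0354, 2.1986, 0.0731) x1=(-0.9504, 1.1518, -1.4134) x2=(-0.5335, 0.2364, 1.0149) x3=(0.1579, 0.6898, 1.3352)
step 33: x0=(-1.0368, 2.2063, 0.0679) x1=(-0.9604, 1.1547, -1.4166) x2=(-0.5349, 0.2413, 1.0077) x3=(0.1742, 0.6992, 1.3372)
step 34: x0=(-1.0382, 2.2141, 0.0626) x1=(-0.9704, 1.1576, -1.4198) x2=(-0.5362, 0.2463, 1.0006) x3=(0.1902, 0.7083, 1.3391)

2.2369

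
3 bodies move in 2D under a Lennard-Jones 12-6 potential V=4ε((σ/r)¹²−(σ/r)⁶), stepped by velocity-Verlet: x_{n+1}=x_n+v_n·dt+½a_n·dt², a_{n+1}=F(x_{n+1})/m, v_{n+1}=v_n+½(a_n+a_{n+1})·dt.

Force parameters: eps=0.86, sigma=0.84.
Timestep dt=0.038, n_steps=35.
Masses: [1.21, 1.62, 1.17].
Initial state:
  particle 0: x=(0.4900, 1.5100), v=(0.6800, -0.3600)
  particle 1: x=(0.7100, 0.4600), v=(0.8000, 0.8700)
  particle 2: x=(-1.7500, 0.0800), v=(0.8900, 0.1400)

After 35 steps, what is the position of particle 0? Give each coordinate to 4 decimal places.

(1.1346, 2.0718)

step 0: x0=(0.4900, 1.5100) x1=(0.7100, 0.4600) x2=(-1.7500, 0.0800)
step 1: x0=(0.5161, 1.4949) x1=(0.7402, 0.4941) x2=(-1.7162, 0.0853)
step 2: x0=(0.5429, 1.4770) x1=(0.7699, 0.5303) x2=(-1.6823, 0.0907)
step 3: x0=(0.5700, 1.4574) x1=(0.7992, 0.5678) x2=(-1.6484, 0.0960)
step 4: x0=(0.5965, 1.4403) x1=(0.8291, 0.6034) x2=(-1.6145, 0.1013)
step 5: x0=(0.6191, 1.4374) x1=(0.8619, 0.6284) x2=(-1.5806, 0.1067)
step 6: x0=(0.6340, 1.4597) x1=(0.9003, 0.6345) x2=(-1.5467, 0.1121)
step 7: x0=(0.6442, 1.4967) x1=(0.9423, 0.6297) x2=(-1.5127, 0.1174)
step 8: x0=(0.6535, 1.5363) x1=(0.9849, 0.6229) x2=(-1.4787, 0.1228)
step 9: x0=(0.6634, 1.5744) x1=(1.0271, 0.6173) x2=(-1.4447, 0.1282)
step 10: x0=(0.6742, 1.6097) x1=(1.0685, 0.6136) x2=(-1.4106, 0.1336)
step 11: x0=(0.6861, 1.6424) x1=(1.1092, 0.6120) x2=(-1.3765, 0.1390)
step 12: x0=(0.6990, 1.6727) x1=(1.1490, 0.6122) x2=(-1.3424, 0.1445)
step 13: x0=(0.7128, 1.7009) x1=(1.1883, 0.6138) x2=(-1.3083, 0.1499)
step 14: x0=(0.7273, 1.7273) x1=(1.2269, 0.6169) x2=(-1.2742, 0.1553)
step 15: x0=(0.7425, 1.7521) x1=(1.2650, 0.6210) x2=(-1.2400, 0.1608)
step 16: x0=(0.7583, 1.7756) x1=(1.3026, 0.6263) x2=(-1.2058, 0.1663)
step 17: x0=(0.7747, 1.7979) x1=(1.3398, 0.6324) x2=(-1.1716, 0.1717)
step 18: x0=(0.7916, 1.8190) x1=(1.3765, 0.6393) x2=(-1.1374, 0.1772)
step 19: x0=(0.8090, 1.8392) x1=(1.4129, 0.6469) x2=(-1.1031, 0.1827)
step 20: x0=(0.8268, 1.8585) x1=(1.4490, 0.6552) x2=(-1.0688, 0.1882)
step 21: x0=(0.8451, 1.8769) x1=(1.4847, 0.6642) x2=(-1.0345, 0.1938)
step 22: x0=(0.8637, 1.8946) x1=(1.5201, 0.6736) x2=(-1.0002, 0.1993)
step 23: x0=(0.8827, 1.9116) x1=(1.5553, 0.6836) x2=(-0.9659, 0.2048)
step 24: x0=(0.9020, 1.9279) x1=(1.5901, 0.6941) x2=(-0.9315, 0.2104)
step 25: x0=(0.9217, 1.9436) x1=(1.6247, 0.7051) x2=(-0.8971, 0.2160)
step 26: x0=(0.9417, 1.9587) x1=(1.6591, 0.7164) x2=(-0.8627, 0.2215)
step 27: x0=(0.9620, 1.9733) x1=(1.6932, 0.7282) x2=(-0.8283, 0.2271)
step 28: x0=(0.9826, 1.9873) x1=(1.7270, 0.7404) x2=(-0.7938, 0.2327)
step 29: x0=(1.0035, 2.0008) x1=(1.7607, 0.7529) x2=(-0.7593, 0.2384)
step 30: x0=(1.0246, 2.0138) x1=(1.7940, 0.7658) x2=(-0.7248, 0.2440)
step 31: x0=(1.0461, 2.0263) x1=(1.8272, 0.7791) x2=(-0.6903, 0.2496)
step 32: x0=(1.0678, 2.0383) x1=(1.8602, 0.7927) x2=(-0.6558, 0.2553)
step 33: x0=(1.0898, 2.0499) x1=(1.8929, 0.8066) x2=(-0.6212, 0.2610)
step 34: x0=(1.1121, 2.0611) x1=(1.9254, 0.8209) x2=(-0.5866, 0.2666)
step 35: x0=(1.1346, 2.0718) x1=(1.9577, 0.8354) x2=(-0.5520, 0.2723)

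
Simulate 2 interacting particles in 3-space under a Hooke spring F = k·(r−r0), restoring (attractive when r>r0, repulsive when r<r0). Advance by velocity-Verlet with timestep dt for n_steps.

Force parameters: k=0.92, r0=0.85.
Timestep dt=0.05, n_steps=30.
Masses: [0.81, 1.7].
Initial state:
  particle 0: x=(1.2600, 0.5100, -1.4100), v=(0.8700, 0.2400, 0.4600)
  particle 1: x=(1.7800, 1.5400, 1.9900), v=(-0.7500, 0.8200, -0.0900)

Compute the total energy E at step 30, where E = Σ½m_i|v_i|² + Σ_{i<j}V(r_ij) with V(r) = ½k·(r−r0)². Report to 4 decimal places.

step 0: x0=(1.2600, 0.5100, -1.4100) x1=(1.7800, 1.5400, 1.9900)
step 1: x0=(1.3041, 0.5231, -1.3833) x1=(1.7422, 1.5805, 1.9837)
step 2: x0=(1.3491, 0.5385, -1.3494) x1=(1.7040, 1.6198, 1.9740)
step 3: x0=(1.3948, 0.5562, -1.3082) x1=(1.6654, 1.6581, 1.9609)
step 4: x0=(1.4412, 0.5763, -1.2601) x1=(1.6266, 1.6953, 1.9444)
step 5: x0=(1.4880, 0.5988, -1.2052) x1=(1.5875, 1.7313, 1.9247)
step 6: x0=(1.5349, 0.6237, -1.1436) x1=(1.5484, 1.7661, 1.9018)
step 7: x0=(1.5819, 0.6509, -1.0757) x1=(1.5092, 1.7999, 1.8759)
step 8: x0=(1.6287, 0.6806, -1.0016) x1=(1.4701, 1.8325, 1.8471)
step 9: x0=(1.6752, 0.7126, -0.9217) x1=(1.4312, 1.8639, 1.8155)
step 10: x0=(1.7213, 0.7470, -0.8362) x1=(1.3925, 1.8943, 1.7812)
step 11: x0=(1.7666, 0.7836, -0.7455) x1=(1.3541, 1.9235, 1.7444)
step 12: x0=(1.8112, 0.8225, -0.6498) x1=(1.3161, 1.9517, 1.7053)
step 13: x0=(1.8548, 0.8636, -0.5497) x1=(1.2786, 1.9789, 1.6640)
step 14: x0=(1.8973, 0.9068, -0.4453) x1=(1.2415, 2.0050, 1.6208)
step 15: x0=(1.9385, 0.9520, -0.3371) x1=(1.2051, 2.0302, 1.5757)
step 16: x0=(1.9785, 0.9991, -0.2255) x1=(1.1693, 2.0544, 1.5290)
step 17: x0=(2.0171, 1.0481, -0.1108) x1=(1.1341, 2.0778, 1.4808)
step 18: x0=(2.0541, 1.0988, 0.0065) x1=(1.0997, 2.1004, 1.4313)
step 19: x0=(2.0897, 1.1512, 0.1262) x1=(1.0660, 2.1221, 1.3808)
step 20: x0=(2.1236, 1.2050, 0.2478) x1=(1.0331, 2.1432, 1.3293)
step 21: x0=(2.1559, 1.2603, 0.3710) x1=(1.0009, 2.1636, 1.2770)
step 22: x0=(2.1865, 1.3169, 0.4956) x1=(0.9695, 2.1833, 1.2241)
step 23: x0=(2.2154, 1.3746, 0.6212) x1=(0.9390, 2.2025, 1.1708)
step 24: x0=(2.2427, 1.4335, 0.7475) x1=(0.9092, 2.2212, 1.1170)
step 25: x0=(2.2681, 1.4935, 0.8742) x1=(0.8803, 2.2393, 1.0631)
step 26: x0=(2.2917, 1.5544, 1.0013) x1=(0.8523, 2.2570, 1.0090)
step 27: x0=(2.3135, 1.6162, 1.1283) x1=(0.8252, 2.2743, 0.9549)
step 28: x0=(2.3331, 1.6790, 1.2551) x1=(0.7990, 2.2911, 0.9010)
step 29: x0=(2.3506, 1.7426, 1.3815) x1=(0.7739, 2.3075, 0.8473)
step 30: x0=(2.3658, 1.8070, 1.5070) x1=(0.7499, 2.3235, 0.7939)
step 0 velocities: v0=(0.8700, 0.2400, 0.4600) v1=(-0.7500, 0.8200, -0.0900)
step 0: KE=1.4721, PE=3.4546, E=4.9267
step 30 velocities: v0=(0.2793, 1.2967, 2.4997) v1=(-0.4685, 0.3165, -1.0619)
step 30: KE=4.4734, PE=0.4511, E=4.9244

4.9244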